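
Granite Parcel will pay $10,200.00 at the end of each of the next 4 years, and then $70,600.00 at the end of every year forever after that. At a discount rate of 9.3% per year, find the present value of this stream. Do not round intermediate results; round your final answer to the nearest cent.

PV of 4-year annuity: $10,200.00 × [1 − (1+0.093)^−4] / 0.093 = 32828.71047
Perpetuity value at year 4: $70,600.00 / 0.093 = 759139.78495
PV of perpetuity: 759139.78495 / (1+0.093)^4 = 531913.61245
Total PV = 32828.71047 + 531913.61245 = 564742.32293

$564742.32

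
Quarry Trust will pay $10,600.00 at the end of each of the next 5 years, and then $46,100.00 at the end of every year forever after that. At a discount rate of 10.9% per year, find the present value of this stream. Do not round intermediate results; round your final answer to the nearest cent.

PV of 5-year annuity: $10,600.00 × [1 − (1+0.109)^−5] / 0.109 = 39275.25884
Perpetuity value at year 5: $46,100.00 / 0.109 = 422935.77982
PV of perpetuity: 422935.77982 / (1+0.109)^5 = 252125.45600
Total PV = 39275.25884 + 252125.45600 = 291400.71484

$291400.71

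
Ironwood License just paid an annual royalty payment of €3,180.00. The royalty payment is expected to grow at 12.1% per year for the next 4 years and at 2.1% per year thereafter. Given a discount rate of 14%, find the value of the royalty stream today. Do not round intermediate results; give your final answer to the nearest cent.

D_1 = 3564.78000
D_2 = 3996.11838
D_3 = 4479.64870
D_4 = 5021.68620
Terminal value at year 4: TV = D_4×(1+g_2)/(r−g_2) = 5127.14161/0.119 = 43085.22359
P_0 = D_1/(1+r)^1 + D_2/(1+r)^2 + D_3/(1+r)^3 + D_4/(1+r)^4 + TV/(1+r)^4
    = 3127.00000 + 3074.88333 + 3023.63528 + 2973.24136 + 25509.91113 = 37708.67110

€37708.67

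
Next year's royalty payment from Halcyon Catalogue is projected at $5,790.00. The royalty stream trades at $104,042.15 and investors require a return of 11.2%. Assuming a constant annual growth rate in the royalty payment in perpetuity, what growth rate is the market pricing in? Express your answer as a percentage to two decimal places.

P = D₁/(r−g) ⇒ g = r − D₁/P = 0.112 − $5,790.00/$104,042.15 = 0.056349

5.63%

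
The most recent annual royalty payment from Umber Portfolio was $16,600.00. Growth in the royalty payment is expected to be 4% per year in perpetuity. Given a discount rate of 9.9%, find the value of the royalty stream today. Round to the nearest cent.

D₁ = D₀ × (1 + g) = $16,600.00 × 1.04 = $17,264.0000
Growing perpetuity: P = D₁ / (r − g) = $17,264.0000 / (0.099 − 0.04) = $292,610.17

$292610.17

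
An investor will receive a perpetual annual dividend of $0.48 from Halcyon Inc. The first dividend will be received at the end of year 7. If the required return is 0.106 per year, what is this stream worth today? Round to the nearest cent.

Value at end of year 6: C / r = $0.48 / 0.106 = $4.5283
Discount to today: PV = $4.5283 / (1 + 0.106)^6 = $4.5283 / 1.830336 = $2.47

$2.47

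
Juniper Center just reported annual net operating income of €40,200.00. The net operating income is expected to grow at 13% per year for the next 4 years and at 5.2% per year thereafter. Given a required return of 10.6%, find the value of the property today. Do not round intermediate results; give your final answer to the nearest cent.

D_1 = 45426.00000
D_2 = 51331.38000
D_3 = 58004.45940
D_4 = 65545.03912
Terminal value at year 4: TV = D_4×(1+g_2)/(r−g_2) = 68953.38116/0.054 = 1276914.46586
P_0 = D_1/(1+r)^1 + D_2/(1+r)^2 + D_3/(1+r)^3 + D_4/(1+r)^4 + TV/(1+r)^4
    = 41072.33273 + 41963.59492 + 42874.19735 + 43804.55967 + 853377.71810 = 1023092.40278

€1023092.40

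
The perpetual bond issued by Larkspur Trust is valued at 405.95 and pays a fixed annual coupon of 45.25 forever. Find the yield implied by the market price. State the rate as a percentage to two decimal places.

11.15%

P = C/r ⇒ r = C/P = 45.25/405.95 = 0.111467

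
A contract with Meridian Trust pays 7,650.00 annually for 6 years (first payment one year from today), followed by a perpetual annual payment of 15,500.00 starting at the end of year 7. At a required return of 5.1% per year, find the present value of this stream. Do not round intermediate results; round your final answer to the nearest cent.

264204.49

PV of 6-year annuity: 7,650.00 × [1 − (1+0.051)^−6] / 0.051 = 38705.17706
Perpetuity value at year 6: 15,500.00 / 0.051 = 303921.56863
PV of perpetuity: 303921.56863 / (1+0.051)^6 = 225499.31445
Total PV = 38705.17706 + 225499.31445 = 264204.49151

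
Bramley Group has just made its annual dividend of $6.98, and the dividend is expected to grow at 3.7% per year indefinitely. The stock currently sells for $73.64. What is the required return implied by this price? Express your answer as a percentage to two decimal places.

13.53%

D₁ = $6.98 × 1.037 = $7.2383
P = D₁/(r − g) ⇒ r = D₁/P + g = $7.2383/$73.64 + 0.037 = 0.098293 + 0.037 = 0.135293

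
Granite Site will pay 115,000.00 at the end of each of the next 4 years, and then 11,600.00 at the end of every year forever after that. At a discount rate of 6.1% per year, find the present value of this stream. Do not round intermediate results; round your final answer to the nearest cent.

547636.95

PV of 4-year annuity: 115,000.00 × [1 − (1+0.061)^−4] / 0.061 = 397576.36573
Perpetuity value at year 4: 11,600.00 / 0.061 = 190163.93443
PV of perpetuity: 190163.93443 / (1+0.061)^4 = 150060.57927
Total PV = 397576.36573 + 150060.57927 = 547636.94501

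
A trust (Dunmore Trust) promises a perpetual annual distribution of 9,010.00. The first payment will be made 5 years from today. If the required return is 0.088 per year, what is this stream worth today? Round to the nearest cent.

Value at end of year 4: C / r = 9,010.00 / 0.088 = 102,386.3636
Discount to today: PV = 102,386.3636 / (1 + 0.088)^4 = 102,386.3636 / 1.401250 = 73,067.89

73067.89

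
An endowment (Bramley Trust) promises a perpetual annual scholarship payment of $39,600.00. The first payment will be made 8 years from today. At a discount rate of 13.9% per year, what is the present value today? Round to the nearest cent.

Value at end of year 7: C / r = $39,600.00 / 0.139 = $284,892.0863
Discount to today: PV = $284,892.0863 / (1 + 0.139)^7 = $284,892.0863 / 2.486944 = $114,555.07

$114555.07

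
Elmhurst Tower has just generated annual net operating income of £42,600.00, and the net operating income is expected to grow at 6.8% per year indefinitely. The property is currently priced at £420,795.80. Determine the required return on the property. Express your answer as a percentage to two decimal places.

17.61%

D₁ = £42,600.00 × 1.068 = £45,496.8000
P = D₁/(r − g) ⇒ r = D₁/P + g = £45,496.8000/£420,795.80 + 0.068 = 0.108121 + 0.068 = 0.176121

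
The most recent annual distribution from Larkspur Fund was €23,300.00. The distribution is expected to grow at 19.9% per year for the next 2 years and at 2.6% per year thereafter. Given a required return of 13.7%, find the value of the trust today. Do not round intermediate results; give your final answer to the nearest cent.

D_1 = 27936.70000
D_2 = 33496.10330
Terminal value at year 2: TV = D_2×(1+g_2)/(r−g_2) = 34367.00199/0.111 = 309612.63050
P_0 = D_1/(1+r)^1 + D_2/(1+r)^2 + TV/(1+r)^2
    = 24570.53650 + 25910.35467 + 239495.71076 = 289976.60193

€289976.60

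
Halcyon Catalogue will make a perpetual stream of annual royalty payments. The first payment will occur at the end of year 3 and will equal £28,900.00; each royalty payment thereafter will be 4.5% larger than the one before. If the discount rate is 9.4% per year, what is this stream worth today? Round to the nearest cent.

Value at end of year 2: C₁ / (r − g) = £28,900.00 / (0.094 − 0.045) = £589,795.9184
Discount to today: PV = £589,795.9184 / (1 + 0.094)^2 = £589,795.9184 / 1.196836 = £492,795.94

£492795.94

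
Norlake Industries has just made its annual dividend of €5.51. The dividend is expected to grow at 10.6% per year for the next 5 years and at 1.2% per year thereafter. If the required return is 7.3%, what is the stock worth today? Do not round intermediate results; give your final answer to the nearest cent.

€136.56

D_1 = 6.09406
D_2 = 6.74003
D_3 = 7.45447
D_4 = 8.24465
D_5 = 9.11858
Terminal value at year 5: TV = D_5×(1+g_2)/(r−g_2) = 9.22800/0.061 = 151.27874
P_0 = D_1/(1+r)^1 + D_2/(1+r)^2 + D_3/(1+r)^3 + D_4/(1+r)^4 + D_5/(1+r)^5 + TV/(1+r)^5
    = 5.67946 + 5.85413 + 6.03417 + 6.21975 + 6.41104 + 106.36024 = 136.55880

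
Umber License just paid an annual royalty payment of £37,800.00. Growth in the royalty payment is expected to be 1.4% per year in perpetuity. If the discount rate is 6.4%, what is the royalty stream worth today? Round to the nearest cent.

D₁ = D₀ × (1 + g) = £37,800.00 × 1.014 = £38,329.2000
Growing perpetuity: P = D₁ / (r − g) = £38,329.2000 / (0.064 − 0.014) = £766,584.00

£766584.00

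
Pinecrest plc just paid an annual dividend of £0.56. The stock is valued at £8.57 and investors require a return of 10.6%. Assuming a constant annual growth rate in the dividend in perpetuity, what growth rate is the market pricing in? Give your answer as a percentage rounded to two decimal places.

3.82%

P = D₀(1+g)/(r−g) ⇒ P(r−g) = D₀(1+g) ⇒ g(P+D₀) = P·r − D₀
g = (P·r − D₀)/(P + D₀) = (£8.57×0.106 − £0.56) / (£8.57 + £0.56) = 0.038162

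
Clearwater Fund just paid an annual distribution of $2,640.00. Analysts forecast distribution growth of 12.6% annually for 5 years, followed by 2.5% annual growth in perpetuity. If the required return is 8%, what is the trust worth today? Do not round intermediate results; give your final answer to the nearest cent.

D_1 = 2972.64000
D_2 = 3347.19264
D_3 = 3768.93891
D_4 = 4243.82522
D_5 = 4778.54719
Terminal value at year 5: TV = D_5×(1+g_2)/(r−g_2) = 4898.01087/0.055 = 89054.74314
P_0 = D_1/(1+r)^1 + D_2/(1+r)^2 + D_3/(1+r)^3 + D_4/(1+r)^4 + D_5/(1+r)^5 + TV/(1+r)^5
    = 2752.44444 + 2869.67819 + 2991.90522 + 3119.33822 + 3252.19893 + 60609.16180 = 75594.72680

$75594.73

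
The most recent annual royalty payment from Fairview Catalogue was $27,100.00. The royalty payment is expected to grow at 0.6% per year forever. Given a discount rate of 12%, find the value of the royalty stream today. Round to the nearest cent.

D₁ = D₀ × (1 + g) = $27,100.00 × 1.006 = $27,262.6000
Growing perpetuity: P = D₁ / (r − g) = $27,262.6000 / (0.12 − 0.006) = $239,145.61

$239145.61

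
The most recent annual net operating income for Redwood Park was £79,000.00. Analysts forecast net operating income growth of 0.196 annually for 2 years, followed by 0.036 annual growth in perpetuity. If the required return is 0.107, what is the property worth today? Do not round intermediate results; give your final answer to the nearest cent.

£1523101.75

D_1 = 94484.00000
D_2 = 113002.86400
Terminal value at year 2: TV = D_2×(1+g_2)/(r−g_2) = 117070.96710/0.071 = 1648886.86062
P_0 = D_1/(1+r)^1 + D_2/(1+r)^2 + TV/(1+r)^2
    = 85351.40018 + 92213.43687 + 1345536.90983 = 1523101.74689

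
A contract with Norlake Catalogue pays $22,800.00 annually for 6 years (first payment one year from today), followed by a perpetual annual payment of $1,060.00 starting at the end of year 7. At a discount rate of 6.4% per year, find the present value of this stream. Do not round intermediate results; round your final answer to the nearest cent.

PV of 6-year annuity: $22,800.00 × [1 − (1+0.064)^−6] / 0.064 = 110719.69390
Perpetuity value at year 6: $1,060.00 / 0.064 = 16562.50000
PV of perpetuity: 16562.50000 / (1+0.064)^6 = 11415.00546
Total PV = 110719.69390 + 11415.00546 = 122134.69936

$122134.70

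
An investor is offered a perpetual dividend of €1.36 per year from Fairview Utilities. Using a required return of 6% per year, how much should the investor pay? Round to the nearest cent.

Level perpetuity: PV = C / r = €1.36 / 0.06 = €22.67

€22.67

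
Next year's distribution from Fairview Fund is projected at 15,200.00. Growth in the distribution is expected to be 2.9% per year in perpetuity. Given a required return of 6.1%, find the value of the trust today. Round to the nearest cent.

475000.00

Growing perpetuity: P = D₁ / (r − g) = 15,200.0000 / (0.061 − 0.029) = 475,000.00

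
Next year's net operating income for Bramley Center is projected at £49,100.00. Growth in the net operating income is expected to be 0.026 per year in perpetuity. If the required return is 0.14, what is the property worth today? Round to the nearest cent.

£430701.75

Growing perpetuity: P = D₁ / (r − g) = £49,100.0000 / (0.14 − 0.026) = £430,701.75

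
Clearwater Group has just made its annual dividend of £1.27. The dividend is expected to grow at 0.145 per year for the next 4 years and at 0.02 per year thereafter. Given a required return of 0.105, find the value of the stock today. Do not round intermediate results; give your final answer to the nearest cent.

D_1 = 1.45415
D_2 = 1.66500
D_3 = 1.90643
D_4 = 2.18286
Terminal value at year 4: TV = D_4×(1+g_2)/(r−g_2) = 2.22652/0.085 = 26.19431
P_0 = D_1/(1+r)^1 + D_2/(1+r)^2 + D_3/(1+r)^3 + D_4/(1+r)^4 + TV/(1+r)^4
    = 1.31597 + 1.36361 + 1.41297 + 1.46412 + 17.56944 = 23.12611

£23.13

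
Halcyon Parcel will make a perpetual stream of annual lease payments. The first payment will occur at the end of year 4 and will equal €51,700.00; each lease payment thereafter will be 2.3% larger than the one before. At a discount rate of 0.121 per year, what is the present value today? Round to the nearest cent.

€374496.38

Value at end of year 3: C₁ / (r − g) = €51,700.00 / (0.121 − 0.023) = €527,551.0204
Discount to today: PV = €527,551.0204 / (1 + 0.121)^3 = €527,551.0204 / 1.408695 = €374,496.38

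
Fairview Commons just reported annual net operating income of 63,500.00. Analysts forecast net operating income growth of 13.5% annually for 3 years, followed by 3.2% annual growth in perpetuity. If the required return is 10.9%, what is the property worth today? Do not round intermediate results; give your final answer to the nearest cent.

1111910.55

D_1 = 72072.50000
D_2 = 81802.28750
D_3 = 92845.59631
Terminal value at year 3: TV = D_3×(1+g_2)/(r−g_2) = 95816.65539/0.077 = 1244372.14798
P_0 = D_1/(1+r)^1 + D_2/(1+r)^2 + D_3/(1+r)^3 + TV/(1+r)^3
    = 64988.72858 + 66512.35973 + 68071.71172 + 912337.74667 = 1111910.54671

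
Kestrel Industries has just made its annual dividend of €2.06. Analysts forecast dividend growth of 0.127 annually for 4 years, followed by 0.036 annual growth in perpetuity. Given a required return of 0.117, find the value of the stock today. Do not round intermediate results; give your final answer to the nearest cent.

D_1 = 2.32162
D_2 = 2.61647
D_3 = 2.94876
D_4 = 3.32325
Terminal value at year 4: TV = D_4×(1+g_2)/(r−g_2) = 3.44289/0.081 = 42.50477
P_0 = D_1/(1+r)^1 + D_2/(1+r)^2 + D_3/(1+r)^3 + D_4/(1+r)^4 + TV/(1+r)^4
    = 2.07844 + 2.09705 + 2.11582 + 2.13477 + 27.30392 = 35.73000

€35.73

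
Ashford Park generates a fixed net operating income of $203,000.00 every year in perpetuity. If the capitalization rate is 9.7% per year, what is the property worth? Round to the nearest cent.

Level perpetuity: PV = C / r = $203,000.00 / 0.097 = $2,092,783.51

$2092783.51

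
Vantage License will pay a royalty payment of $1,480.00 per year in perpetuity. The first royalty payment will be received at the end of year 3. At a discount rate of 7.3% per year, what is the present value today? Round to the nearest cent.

Value at end of year 2: C / r = $1,480.00 / 0.073 = $20,273.9726
Discount to today: PV = $20,273.9726 / (1 + 0.073)^2 = $20,273.9726 / 1.151329 = $17,609.19

$17609.19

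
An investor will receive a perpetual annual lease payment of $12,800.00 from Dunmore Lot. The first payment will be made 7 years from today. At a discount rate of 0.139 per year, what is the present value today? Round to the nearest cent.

Value at end of year 6: C / r = $12,800.00 / 0.139 = $92,086.3309
Discount to today: PV = $92,086.3309 / (1 + 0.139)^6 = $92,086.3309 / 2.183445 = $42,174.78

$42174.78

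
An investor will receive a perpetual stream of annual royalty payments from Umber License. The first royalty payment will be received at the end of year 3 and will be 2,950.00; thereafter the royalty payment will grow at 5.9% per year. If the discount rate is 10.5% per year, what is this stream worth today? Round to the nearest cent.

52521.80

Value at end of year 2: C₁ / (r − g) = 2,950.00 / (0.105 − 0.059) = 64,130.4348
Discount to today: PV = 64,130.4348 / (1 + 0.105)^2 = 64,130.4348 / 1.221025 = 52,521.80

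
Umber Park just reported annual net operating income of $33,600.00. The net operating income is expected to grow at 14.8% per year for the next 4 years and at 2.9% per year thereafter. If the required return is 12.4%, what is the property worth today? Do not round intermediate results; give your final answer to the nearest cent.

D_1 = 38572.80000
D_2 = 44281.57440
D_3 = 50835.24741
D_4 = 58358.86403
Terminal value at year 4: TV = D_4×(1+g_2)/(r−g_2) = 60051.27108/0.095 = 632118.64300
P_0 = D_1/(1+r)^1 + D_2/(1+r)^2 + D_3/(1+r)^3 + D_4/(1+r)^4 + TV/(1+r)^4
    = 34317.43772 + 35050.19440 + 35798.59713 + 36562.97998 + 396034.80425 = 537764.01348

$537764.01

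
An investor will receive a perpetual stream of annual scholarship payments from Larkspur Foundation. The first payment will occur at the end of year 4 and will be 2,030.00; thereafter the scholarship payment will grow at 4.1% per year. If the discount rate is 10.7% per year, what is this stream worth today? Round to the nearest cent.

22673.01

Value at end of year 3: C₁ / (r − g) = 2,030.00 / (0.107 − 0.041) = 30,757.5758
Discount to today: PV = 30,757.5758 / (1 + 0.107)^3 = 30,757.5758 / 1.356572 = 22,673.01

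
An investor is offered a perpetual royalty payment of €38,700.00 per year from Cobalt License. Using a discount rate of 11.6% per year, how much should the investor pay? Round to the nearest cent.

Level perpetuity: PV = C / r = €38,700.00 / 0.116 = €333,620.69

€333620.69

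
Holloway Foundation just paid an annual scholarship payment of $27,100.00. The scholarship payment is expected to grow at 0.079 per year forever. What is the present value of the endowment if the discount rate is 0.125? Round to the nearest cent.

D₁ = D₀ × (1 + g) = $27,100.00 × 1.079 = $29,240.9000
Growing perpetuity: P = D₁ / (r − g) = $29,240.9000 / (0.125 − 0.079) = $635,671.74

$635671.74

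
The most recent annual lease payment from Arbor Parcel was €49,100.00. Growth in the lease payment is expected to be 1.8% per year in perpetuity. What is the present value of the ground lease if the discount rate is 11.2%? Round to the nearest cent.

D₁ = D₀ × (1 + g) = €49,100.00 × 1.018 = €49,983.8000
Growing perpetuity: P = D₁ / (r − g) = €49,983.8000 / (0.112 − 0.018) = €531,742.55

€531742.55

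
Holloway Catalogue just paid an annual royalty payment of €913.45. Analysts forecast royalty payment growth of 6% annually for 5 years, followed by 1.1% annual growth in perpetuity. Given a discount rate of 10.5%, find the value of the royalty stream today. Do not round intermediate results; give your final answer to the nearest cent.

D_1 = 968.25700
D_2 = 1026.35242
D_3 = 1087.93357
D_4 = 1153.20958
D_5 = 1222.40215
Terminal value at year 5: TV = D_5×(1+g_2)/(r−g_2) = 1235.84858/0.094 = 13147.32529
P_0 = D_1/(1+r)^1 + D_2/(1+r)^2 + D_3/(1+r)^3 + D_4/(1+r)^4 + D_5/(1+r)^5 + TV/(1+r)^5
    = 876.25068 + 840.56626 + 806.33506 + 773.49788 + 741.99797 + 7980.42496 = 12019.07281

€12019.07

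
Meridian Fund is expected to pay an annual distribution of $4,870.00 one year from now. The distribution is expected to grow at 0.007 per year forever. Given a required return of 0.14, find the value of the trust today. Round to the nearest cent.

$36616.54

Growing perpetuity: P = D₁ / (r − g) = $4,870.0000 / (0.14 − 0.007) = $36,616.54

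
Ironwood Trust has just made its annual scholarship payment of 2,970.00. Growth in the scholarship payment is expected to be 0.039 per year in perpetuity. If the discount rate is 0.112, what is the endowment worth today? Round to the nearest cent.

42271.64

D₁ = D₀ × (1 + g) = 2,970.00 × 1.039 = 3,085.8300
Growing perpetuity: P = D₁ / (r − g) = 3,085.8300 / (0.112 − 0.039) = 42,271.64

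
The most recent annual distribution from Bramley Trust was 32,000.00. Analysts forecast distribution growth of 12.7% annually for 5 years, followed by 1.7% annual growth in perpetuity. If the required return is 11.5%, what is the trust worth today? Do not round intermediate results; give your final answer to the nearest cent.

515580.95

D_1 = 36064.00000
D_2 = 40644.12800
D_3 = 45805.93226
D_4 = 51623.28565
D_5 = 58179.44293
Terminal value at year 5: TV = D_5×(1+g_2)/(r−g_2) = 59168.49346/0.098 = 603760.13735
P_0 = D_1/(1+r)^1 + D_2/(1+r)^2 + D_3/(1+r)^3 + D_4/(1+r)^4 + D_5/(1+r)^5 + TV/(1+r)^5
    = 32344.39462 + 32692.49573 + 33044.34321 + 33399.97740 + 33759.43904 + 350340.30108 = 515580.95108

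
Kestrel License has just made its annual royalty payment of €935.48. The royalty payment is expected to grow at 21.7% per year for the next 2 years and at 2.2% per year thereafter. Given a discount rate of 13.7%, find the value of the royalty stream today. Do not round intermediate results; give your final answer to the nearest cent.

D_1 = 1138.47916
D_2 = 1385.52914
Terminal value at year 2: TV = D_2×(1+g_2)/(r−g_2) = 1416.01078/0.115 = 12313.13721
P_0 = D_1/(1+r)^1 + D_2/(1+r)^2 + TV/(1+r)^2
    = 1001.30093 + 1071.75306 + 9524.62289 = 11597.67689

€11597.68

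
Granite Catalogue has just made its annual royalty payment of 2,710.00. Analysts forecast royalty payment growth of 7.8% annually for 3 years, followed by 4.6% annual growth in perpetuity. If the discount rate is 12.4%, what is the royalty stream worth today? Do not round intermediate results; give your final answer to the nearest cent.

D_1 = 2921.38000
D_2 = 3149.24764
D_3 = 3394.88896
Terminal value at year 3: TV = D_3×(1+g_2)/(r−g_2) = 3551.05385/0.078 = 45526.33138
P_0 = D_1/(1+r)^1 + D_2/(1+r)^2 + D_3/(1+r)^3 + TV/(1+r)^3
    = 2599.09253 + 2492.72397 + 2390.70858 + 32060.01503 = 39542.54010

39542.54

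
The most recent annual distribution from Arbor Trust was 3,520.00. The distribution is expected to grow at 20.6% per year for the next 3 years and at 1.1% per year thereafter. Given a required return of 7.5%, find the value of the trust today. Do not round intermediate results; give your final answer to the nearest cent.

D_1 = 4245.12000
D_2 = 5119.61472
D_3 = 6174.25535
Terminal value at year 3: TV = D_3×(1+g_2)/(r−g_2) = 6242.17216/0.064 = 97533.94002
P_0 = D_1/(1+r)^1 + D_2/(1+r)^2 + D_3/(1+r)^3 + TV/(1+r)^3
    = 3948.94884 + 4430.16958 + 4970.03210 + 78510.97590 = 91860.12643

91860.13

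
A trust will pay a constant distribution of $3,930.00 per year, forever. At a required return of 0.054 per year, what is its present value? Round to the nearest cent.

Level perpetuity: PV = C / r = $3,930.00 / 0.054 = $72,777.78

$72777.78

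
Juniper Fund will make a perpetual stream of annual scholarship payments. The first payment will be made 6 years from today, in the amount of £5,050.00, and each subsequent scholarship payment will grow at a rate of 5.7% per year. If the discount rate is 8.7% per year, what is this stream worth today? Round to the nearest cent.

£110923.20

Value at end of year 5: C₁ / (r − g) = £5,050.00 / (0.087 − 0.057) = £168,333.3333
Discount to today: PV = £168,333.3333 / (1 + 0.087)^5 = £168,333.3333 / 1.517566 = £110,923.20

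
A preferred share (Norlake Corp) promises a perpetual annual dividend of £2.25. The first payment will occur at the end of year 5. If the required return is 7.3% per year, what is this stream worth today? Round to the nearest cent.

Value at end of year 4: C / r = £2.25 / 0.073 = £30.8219
Discount to today: PV = £30.8219 / (1 + 0.073)^4 = £30.8219 / 1.325558 = £23.25

£23.25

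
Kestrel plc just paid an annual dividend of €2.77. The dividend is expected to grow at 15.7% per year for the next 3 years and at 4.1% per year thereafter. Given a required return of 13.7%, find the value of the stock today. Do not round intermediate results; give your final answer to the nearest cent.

D_1 = 3.20489
D_2 = 3.70806
D_3 = 4.29022
Terminal value at year 3: TV = D_3×(1+g_2)/(r−g_2) = 4.46612/0.096 = 46.52210
P_0 = D_1/(1+r)^1 + D_2/(1+r)^2 + D_3/(1+r)^3 + TV/(1+r)^3
    = 2.81872 + 2.86831 + 2.91876 + 31.65031 = 40.25610

€40.26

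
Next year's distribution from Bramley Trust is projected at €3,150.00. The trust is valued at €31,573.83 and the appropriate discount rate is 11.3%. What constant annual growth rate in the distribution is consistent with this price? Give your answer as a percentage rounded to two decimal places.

P = D₁/(r−g) ⇒ g = r − D₁/P = 0.113 − €3,150.00/€31,573.83 = 0.013234

1.32%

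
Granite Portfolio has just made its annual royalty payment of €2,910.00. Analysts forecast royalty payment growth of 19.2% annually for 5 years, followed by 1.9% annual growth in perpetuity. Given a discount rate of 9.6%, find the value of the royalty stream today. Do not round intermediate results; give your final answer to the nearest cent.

D_1 = 3468.72000
D_2 = 4134.71424
D_3 = 4928.57937
D_4 = 5874.86661
D_5 = 7002.84100
Terminal value at year 5: TV = D_5×(1+g_2)/(r−g_2) = 7135.89498/0.077 = 92673.96082
P_0 = D_1/(1+r)^1 + D_2/(1+r)^2 + D_3/(1+r)^3 + D_4/(1+r)^4 + D_5/(1+r)^5 + TV/(1+r)^5
    = 3164.89051 + 3442.10720 + 3743.60564 + 4071.51270 + 4428.14155 + 58600.99015 = 77451.24775

€77451.25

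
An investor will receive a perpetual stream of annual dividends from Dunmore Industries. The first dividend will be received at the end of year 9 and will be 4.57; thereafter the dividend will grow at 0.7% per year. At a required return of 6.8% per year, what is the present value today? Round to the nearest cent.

44.26

Value at end of year 8: C₁ / (r − g) = 4.57 / (0.068 − 0.007) = 74.9180
Discount to today: PV = 74.9180 / (1 + 0.068)^8 = 74.9180 / 1.692661 = 44.26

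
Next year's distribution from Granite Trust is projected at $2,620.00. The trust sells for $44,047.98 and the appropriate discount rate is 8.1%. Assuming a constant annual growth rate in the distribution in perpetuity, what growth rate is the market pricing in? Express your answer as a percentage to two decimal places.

P = D₁/(r−g) ⇒ g = r − D₁/P = 0.081 − $2,620.00/$44,047.98 = 0.021519

2.15%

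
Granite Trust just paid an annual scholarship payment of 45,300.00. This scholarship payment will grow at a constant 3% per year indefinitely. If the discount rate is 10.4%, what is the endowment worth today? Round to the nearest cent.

630527.03

D₁ = D₀ × (1 + g) = 45,300.00 × 1.03 = 46,659.0000
Growing perpetuity: P = D₁ / (r − g) = 46,659.0000 / (0.104 − 0.03) = 630,527.03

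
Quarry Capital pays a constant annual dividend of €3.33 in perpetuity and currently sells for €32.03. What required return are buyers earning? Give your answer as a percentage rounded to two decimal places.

P = C/r ⇒ r = C/P = €3.33/€32.03 = 0.103965

10.40%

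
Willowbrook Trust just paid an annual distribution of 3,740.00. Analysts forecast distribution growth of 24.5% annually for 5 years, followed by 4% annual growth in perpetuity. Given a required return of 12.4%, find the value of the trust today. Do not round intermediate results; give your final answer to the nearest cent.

D_1 = 4656.30000
D_2 = 5797.09350
D_3 = 7217.38141
D_4 = 8985.63985
D_5 = 11187.12162
Terminal value at year 5: TV = D_5×(1+g_2)/(r−g_2) = 11634.60648/0.084 = 138507.22001
P_0 = D_1/(1+r)^1 + D_2/(1+r)^2 + D_3/(1+r)^3 + D_4/(1+r)^4 + D_5/(1+r)^5 + TV/(1+r)^5
    = 4142.61566 + 4588.57339 + 5082.53903 + 5629.68069 + 6235.72283 + 77204.18743 = 102883.31905

102883.32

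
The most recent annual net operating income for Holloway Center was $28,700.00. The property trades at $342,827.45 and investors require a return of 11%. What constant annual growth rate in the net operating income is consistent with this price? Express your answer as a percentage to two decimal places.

2.43%

P = D₀(1+g)/(r−g) ⇒ P(r−g) = D₀(1+g) ⇒ g(P+D₀) = P·r − D₀
g = (P·r − D₀)/(P + D₀) = ($342,827.45×0.11 − $28,700.00) / ($342,827.45 + $28,700.00) = 0.024254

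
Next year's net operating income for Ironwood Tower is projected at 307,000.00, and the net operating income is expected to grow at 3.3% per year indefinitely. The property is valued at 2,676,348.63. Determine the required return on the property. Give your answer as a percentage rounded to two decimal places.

P = D₁/(r − g) ⇒ r = D₁/P + g = 307,000.0000/2,676,348.63 + 0.033 = 0.114709 + 0.033 = 0.147709

14.77%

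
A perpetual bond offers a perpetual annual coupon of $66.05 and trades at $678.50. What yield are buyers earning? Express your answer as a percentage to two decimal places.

9.73%

P = C/r ⇒ r = C/P = $66.05/$678.50 = 0.097347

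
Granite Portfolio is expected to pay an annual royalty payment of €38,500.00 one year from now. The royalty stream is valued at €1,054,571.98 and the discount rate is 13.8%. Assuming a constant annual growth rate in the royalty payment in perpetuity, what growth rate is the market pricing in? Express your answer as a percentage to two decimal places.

10.15%

P = D₁/(r−g) ⇒ g = r − D₁/P = 0.138 − €38,500.00/€1,054,571.98 = 0.101492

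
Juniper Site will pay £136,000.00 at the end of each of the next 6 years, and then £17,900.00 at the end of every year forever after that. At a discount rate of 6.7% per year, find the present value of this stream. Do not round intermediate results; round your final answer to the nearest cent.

£835344.08

PV of 6-year annuity: £136,000.00 × [1 − (1+0.067)^−6] / 0.067 = 654296.92046
Perpetuity value at year 6: £17,900.00 / 0.067 = 267164.17910
PV of perpetuity: 267164.17910 / (1+0.067)^6 = 181047.15796
Total PV = 654296.92046 + 181047.15796 = 835344.07842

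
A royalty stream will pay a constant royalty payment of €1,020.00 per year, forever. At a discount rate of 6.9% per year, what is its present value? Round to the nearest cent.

Level perpetuity: PV = C / r = €1,020.00 / 0.069 = €14,782.61

€14782.61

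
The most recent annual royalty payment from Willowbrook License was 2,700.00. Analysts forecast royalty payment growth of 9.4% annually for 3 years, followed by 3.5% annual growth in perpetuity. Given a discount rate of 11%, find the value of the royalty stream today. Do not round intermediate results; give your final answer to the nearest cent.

43540.59

D_1 = 2953.80000
D_2 = 3231.45720
D_3 = 3535.21418
Terminal value at year 3: TV = D_3×(1+g_2)/(r−g_2) = 3658.94667/0.075 = 48785.95564
P_0 = D_1/(1+r)^1 + D_2/(1+r)^2 + D_3/(1+r)^3 + TV/(1+r)^3
    = 2661.08108 + 2622.72316 + 2584.91814 + 35671.87029 = 43540.59267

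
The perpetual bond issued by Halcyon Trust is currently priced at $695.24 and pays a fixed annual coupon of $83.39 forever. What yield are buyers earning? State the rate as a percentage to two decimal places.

11.99%

P = C/r ⇒ r = C/P = $83.39/$695.24 = 0.119944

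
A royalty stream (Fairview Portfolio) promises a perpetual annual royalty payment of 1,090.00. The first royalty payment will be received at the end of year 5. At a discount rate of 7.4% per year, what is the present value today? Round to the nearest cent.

11070.77

Value at end of year 4: C / r = 1,090.00 / 0.074 = 14,729.7297
Discount to today: PV = 14,729.7297 / (1 + 0.074)^4 = 14,729.7297 / 1.330507 = 11,070.77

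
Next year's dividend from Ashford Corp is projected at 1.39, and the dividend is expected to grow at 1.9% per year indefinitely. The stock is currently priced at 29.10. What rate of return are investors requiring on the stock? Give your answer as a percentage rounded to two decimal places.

6.68%

P = D₁/(r − g) ⇒ r = D₁/P + g = 1.3900/29.10 + 0.019 = 0.047766 + 0.019 = 0.066766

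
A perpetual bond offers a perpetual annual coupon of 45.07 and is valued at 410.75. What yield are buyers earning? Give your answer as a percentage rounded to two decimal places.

10.97%

P = C/r ⇒ r = C/P = 45.07/410.75 = 0.109726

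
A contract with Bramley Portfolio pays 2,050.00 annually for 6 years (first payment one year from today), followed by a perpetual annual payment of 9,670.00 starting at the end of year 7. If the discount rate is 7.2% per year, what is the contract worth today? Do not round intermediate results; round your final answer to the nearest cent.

PV of 6-year annuity: 2,050.00 × [1 − (1+0.072)^−6] / 0.072 = 9711.36612
Perpetuity value at year 6: 9,670.00 / 0.072 = 134305.55556
PV of perpetuity: 134305.55556 / (1+0.072)^6 = 88496.33100
Total PV = 9711.36612 + 88496.33100 = 98207.69712

98207.70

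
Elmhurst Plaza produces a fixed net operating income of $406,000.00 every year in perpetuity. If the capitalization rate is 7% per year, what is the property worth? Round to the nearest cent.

Level perpetuity: PV = C / r = $406,000.00 / 0.07 = $5,800,000.00

$5800000.00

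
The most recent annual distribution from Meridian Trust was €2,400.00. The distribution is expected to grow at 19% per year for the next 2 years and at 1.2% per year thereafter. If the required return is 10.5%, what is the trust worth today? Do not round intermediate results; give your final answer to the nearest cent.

€35656.58

D_1 = 2856.00000
D_2 = 3398.64000
Terminal value at year 2: TV = D_2×(1+g_2)/(r−g_2) = 3439.42368/0.093 = 36983.05032
P_0 = D_1/(1+r)^1 + D_2/(1+r)^2 + TV/(1+r)^2
    = 2584.61538 + 2783.43195 + 30288.52835 = 35656.57568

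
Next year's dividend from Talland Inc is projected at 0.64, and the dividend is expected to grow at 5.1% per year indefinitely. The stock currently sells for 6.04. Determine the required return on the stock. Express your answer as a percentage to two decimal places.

15.70%

P = D₁/(r − g) ⇒ r = D₁/P + g = 0.6400/6.04 + 0.051 = 0.105960 + 0.051 = 0.156960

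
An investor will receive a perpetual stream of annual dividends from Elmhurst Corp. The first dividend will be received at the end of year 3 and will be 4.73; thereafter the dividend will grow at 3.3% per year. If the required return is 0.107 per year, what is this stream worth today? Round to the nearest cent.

52.16

Value at end of year 2: C₁ / (r − g) = 4.73 / (0.107 − 0.033) = 63.9189
Discount to today: PV = 63.9189 / (1 + 0.107)^2 = 63.9189 / 1.225449 = 52.16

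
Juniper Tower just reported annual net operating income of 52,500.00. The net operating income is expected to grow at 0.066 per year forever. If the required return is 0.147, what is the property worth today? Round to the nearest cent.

D₁ = D₀ × (1 + g) = 52,500.00 × 1.066 = 55,965.0000
Growing perpetuity: P = D₁ / (r − g) = 55,965.0000 / (0.147 − 0.066) = 690,925.93

690925.93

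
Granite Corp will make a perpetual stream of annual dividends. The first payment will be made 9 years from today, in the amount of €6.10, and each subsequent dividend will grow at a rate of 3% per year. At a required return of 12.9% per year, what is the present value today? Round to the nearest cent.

€23.34

Value at end of year 8: C₁ / (r − g) = €6.10 / (0.129 − 0.03) = €61.6162
Discount to today: PV = €61.6162 / (1 + 0.129)^8 = €61.6162 / 2.639682 = €23.34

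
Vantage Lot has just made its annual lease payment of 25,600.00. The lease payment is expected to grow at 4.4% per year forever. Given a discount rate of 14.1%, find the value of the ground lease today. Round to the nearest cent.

275529.90

D₁ = D₀ × (1 + g) = 25,600.00 × 1.044 = 26,726.4000
Growing perpetuity: P = D₁ / (r − g) = 26,726.4000 / (0.141 − 0.044) = 275,529.90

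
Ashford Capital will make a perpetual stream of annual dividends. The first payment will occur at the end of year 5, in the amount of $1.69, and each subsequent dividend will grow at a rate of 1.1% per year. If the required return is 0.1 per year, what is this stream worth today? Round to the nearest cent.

$12.97

Value at end of year 4: C₁ / (r − g) = $1.69 / (0.1 − 0.011) = $18.9888
Discount to today: PV = $18.9888 / (1 + 0.1)^4 = $18.9888 / 1.464100 = $12.97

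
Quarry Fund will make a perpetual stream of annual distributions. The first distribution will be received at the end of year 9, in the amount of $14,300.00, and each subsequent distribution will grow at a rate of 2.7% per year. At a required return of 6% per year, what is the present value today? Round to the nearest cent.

$271878.69

Value at end of year 8: C₁ / (r − g) = $14,300.00 / (0.06 − 0.027) = $433,333.3333
Discount to today: PV = $433,333.3333 / (1 + 0.06)^8 = $433,333.3333 / 1.593848 = $271,878.69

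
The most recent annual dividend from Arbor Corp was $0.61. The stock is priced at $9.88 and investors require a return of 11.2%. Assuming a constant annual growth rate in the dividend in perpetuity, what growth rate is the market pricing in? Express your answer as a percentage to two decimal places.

P = D₀(1+g)/(r−g) ⇒ P(r−g) = D₀(1+g) ⇒ g(P+D₀) = P·r − D₀
g = (P·r − D₀)/(P + D₀) = ($9.88×0.112 − $0.61) / ($9.88 + $0.61) = 0.047337

4.73%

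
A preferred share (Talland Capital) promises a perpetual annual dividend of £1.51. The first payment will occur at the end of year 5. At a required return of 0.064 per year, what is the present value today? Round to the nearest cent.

Value at end of year 4: C / r = £1.51 / 0.064 = £23.5938
Discount to today: PV = £23.5938 / (1 + 0.064)^4 = £23.5938 / 1.281641 = £18.41

£18.41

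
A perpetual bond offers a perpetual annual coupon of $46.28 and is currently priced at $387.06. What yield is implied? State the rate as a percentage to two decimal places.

11.96%

P = C/r ⇒ r = C/P = $46.28/$387.06 = 0.119568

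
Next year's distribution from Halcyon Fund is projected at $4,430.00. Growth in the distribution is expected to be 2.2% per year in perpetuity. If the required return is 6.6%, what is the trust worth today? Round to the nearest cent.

Growing perpetuity: P = D₁ / (r − g) = $4,430.0000 / (0.066 − 0.022) = $100,681.82

$100681.82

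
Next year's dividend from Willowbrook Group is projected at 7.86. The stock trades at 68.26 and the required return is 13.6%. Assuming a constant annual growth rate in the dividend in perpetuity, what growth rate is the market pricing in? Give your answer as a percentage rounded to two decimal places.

P = D₁/(r−g) ⇒ g = r − D₁/P = 0.136 − 7.86/68.26 = 0.020852

2.09%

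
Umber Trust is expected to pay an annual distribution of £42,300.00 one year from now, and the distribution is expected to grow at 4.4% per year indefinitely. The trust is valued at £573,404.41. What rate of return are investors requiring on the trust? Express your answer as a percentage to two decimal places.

11.78%

P = D₁/(r − g) ⇒ r = D₁/P + g = £42,300.0000/£573,404.41 + 0.044 = 0.073770 + 0.044 = 0.117770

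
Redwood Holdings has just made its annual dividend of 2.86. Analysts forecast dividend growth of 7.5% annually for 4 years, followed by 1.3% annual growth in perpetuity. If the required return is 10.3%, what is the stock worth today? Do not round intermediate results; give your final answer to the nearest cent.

D_1 = 3.07450
D_2 = 3.30509
D_3 = 3.55297
D_4 = 3.81944
Terminal value at year 4: TV = D_4×(1+g_2)/(r−g_2) = 3.86909/0.09 = 42.98994
P_0 = D_1/(1+r)^1 + D_2/(1+r)^2 + D_3/(1+r)^3 + D_4/(1+r)^4 + TV/(1+r)^4
    = 2.78740 + 2.71664 + 2.64768 + 2.58046 + 29.04456 = 39.77674

39.78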